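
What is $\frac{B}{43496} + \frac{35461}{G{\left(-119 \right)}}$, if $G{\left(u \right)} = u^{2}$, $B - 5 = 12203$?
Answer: $\frac{214411143}{76993357} \approx 2.7848$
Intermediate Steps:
$B = 12208$ ($B = 5 + 12203 = 12208$)
$\frac{B}{43496} + \frac{35461}{G{\left(-119 \right)}} = \frac{12208}{43496} + \frac{35461}{\left(-119\right)^{2}} = 12208 \cdot \frac{1}{43496} + \frac{35461}{14161} = \frac{1526}{5437} + 35461 \cdot \frac{1}{14161} = \frac{1526}{5437} + \frac{35461}{14161} = \frac{214411143}{76993357}$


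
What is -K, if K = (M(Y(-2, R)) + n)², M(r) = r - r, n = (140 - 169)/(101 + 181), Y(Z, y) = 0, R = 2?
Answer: -841/79524 ≈ -0.010575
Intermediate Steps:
n = -29/282 ≈ -0.10284
M(r) = 0
K = 841/79524 (K = (0 - 29/282)² = (-29/282)² = 841/79524 ≈ 0.010575)
-K = -1*841/79524 = -841/79524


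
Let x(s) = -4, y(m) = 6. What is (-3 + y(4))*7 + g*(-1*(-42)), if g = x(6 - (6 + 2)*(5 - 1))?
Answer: -147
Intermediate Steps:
g = -4
(-3 + y(4))*7 + g*(-1*(-42)) = (-3 + 6)*7 - (-4)*(-42) = 3*7 - 4*42 = 21 - 168 = -147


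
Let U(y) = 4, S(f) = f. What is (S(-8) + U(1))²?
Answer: 16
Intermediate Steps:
(S(-8) + U(1))² = (-8 + 4)² = (-4)² = 16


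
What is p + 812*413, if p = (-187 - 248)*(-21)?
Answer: 344491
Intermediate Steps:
p = 9135 (p = -435*(-21) = 9135)
p + 812*413 = 9135 + 812*413 = 9135 + 335356 = 344491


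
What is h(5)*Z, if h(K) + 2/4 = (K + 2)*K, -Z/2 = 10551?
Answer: -728019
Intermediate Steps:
Z = -21102 (Z = -2*10551 = -21102)
h(K) = -1/2 + K*(2 + K) (h(K) = -1/2 + (K + 2)*K = -1/2 + (2 + K)*K = -1/2 + K*(2 + K))
h(5)*Z = (-1/2 + 5**2 + 2*5)*(-21102) = (-1/2 + 25 + 10)*(-21102) = (69/2)*(-21102) = -728019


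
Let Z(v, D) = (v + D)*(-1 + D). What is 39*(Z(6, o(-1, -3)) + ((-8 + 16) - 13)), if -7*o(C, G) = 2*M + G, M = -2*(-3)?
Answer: -30147/49 ≈ -615.25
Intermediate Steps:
M = 6
o(C, G) = -12/7 - G/7 (o(C, G) = -(2*6 + G)/7 = -(12 + G)/7 = -12/7 - G/7)
Z(v, D) = (-1 + D)*(D + v) (Z(v, D) = (D + v)*(-1 + D) = (-1 + D)*(D + v))
39*(Z(6, o(-1, -3)) + ((-8 + 16) - 13)) = 39*(((-12/7 - ⅐*(-3))² - (-12/7 - ⅐*(-3)) - 1*6 + (-12/7 - ⅐*(-3))*6) + ((-8 + 16) - 13)) = 39*(((-12/7 + 3/7)² - (-12/7 + 3/7) - 6 + (-12/7 + 3/7)*6) + (8 - 13)) = 39*(((-9/7)² - 1*(-9/7) - 6 - 9/7*6) - 5) = 39*((81/49 + 9/7 - 6 - 54/7) - 5) = 39*(-528/49 - 5) = 39*(-773/49) = -30147/49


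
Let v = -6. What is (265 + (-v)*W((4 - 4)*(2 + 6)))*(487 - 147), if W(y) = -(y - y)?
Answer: 90100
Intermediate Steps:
W(y) = 0 (W(y) = -1*0 = 0)
(265 + (-v)*W((4 - 4)*(2 + 6)))*(487 - 147) = (265 - 1*(-6)*0)*(487 - 147) = (265 + 6*0)*340 = (265 + 0)*340 = 265*340 = 90100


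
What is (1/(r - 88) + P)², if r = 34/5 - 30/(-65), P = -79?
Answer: 171940427649/27541504 ≈ 6243.0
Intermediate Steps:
r = 472/65 (r = 34*(⅕) - 30*(-1/65) = 34/5 + 6/13 = 472/65 ≈ 7.2615)
(1/(r - 88) + P)² = (1/(472/65 - 88) - 79)² = (1/(-5248/65) - 79)² = (-65/5248 - 79)² = (-414657/5248)² = 171940427649/27541504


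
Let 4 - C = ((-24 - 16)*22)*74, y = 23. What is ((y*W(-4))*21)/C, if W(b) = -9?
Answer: -161/2412 ≈ -0.066750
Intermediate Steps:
C = 65124 (C = 4 - (-24 - 16)*22*74 = 4 - (-40*22)*74 = 4 - (-880)*74 = 4 - 1*(-65120) = 4 + 65120 = 65124)
((y*W(-4))*21)/C = ((23*(-9))*21)/65124 = -207*21*(1/65124) = -4347*1/65124 = -161/2412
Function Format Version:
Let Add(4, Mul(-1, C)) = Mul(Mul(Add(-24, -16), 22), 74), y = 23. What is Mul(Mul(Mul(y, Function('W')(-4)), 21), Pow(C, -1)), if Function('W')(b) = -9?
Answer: Rational(-161, 2412) ≈ -0.066750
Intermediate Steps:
C = 65124 (C = Add(4, Mul(-1, Mul(Mul(Add(-24, -16), 22), 74))) = Add(4, Mul(-1, Mul(Mul(-40, 22), 74))) = Add(4, Mul(-1, Mul(-880, 74))) = Add(4, Mul(-1, -65120)) = Add(4, 65120) = 65124)
Mul(Mul(Mul(y, Function('W')(-4)), 21), Pow(C, -1)) = Mul(Mul(Mul(23, -9), 21), Pow(65124, -1)) = Mul(Mul(-207, 21), Rational(1, 65124)) = Mul(-4347, Rational(1, 65124)) = Rational(-161, 2412)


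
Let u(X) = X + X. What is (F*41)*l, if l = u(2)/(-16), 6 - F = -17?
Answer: -943/4 ≈ -235.75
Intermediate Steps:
u(X) = 2*X
F = 23 (F = 6 - 1*(-17) = 6 + 17 = 23)
l = -1/4 (l = (2*2)/(-16) = 4*(-1/16) = -1/4 ≈ -0.25000)
(F*41)*l = (23*41)*(-1/4) = 943*(-1/4) = -943/4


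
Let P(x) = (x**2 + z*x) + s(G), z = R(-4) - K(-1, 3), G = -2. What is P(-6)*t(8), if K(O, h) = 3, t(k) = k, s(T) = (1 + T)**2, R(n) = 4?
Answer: 248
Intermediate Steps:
z = 1 (z = 4 - 1*3 = 4 - 3 = 1)
P(x) = 1 + x + x**2 (P(x) = (x**2 + 1*x) + (1 - 2)**2 = (x**2 + x) + (-1)**2 = (x + x**2) + 1 = 1 + x + x**2)
P(-6)*t(8) = (1 - 6 + (-6)**2)*8 = (1 - 6 + 36)*8 = 31*8 = 248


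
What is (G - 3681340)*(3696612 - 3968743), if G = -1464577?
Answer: 1400363539127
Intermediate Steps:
(G - 3681340)*(3696612 - 3968743) = (-1464577 - 3681340)*(3696612 - 3968743) = -5145917*(-272131) = 1400363539127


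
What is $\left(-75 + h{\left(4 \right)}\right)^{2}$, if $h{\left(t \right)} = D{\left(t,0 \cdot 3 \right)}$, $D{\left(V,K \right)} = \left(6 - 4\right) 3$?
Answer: $4761$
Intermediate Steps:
$D{\left(V,K \right)} = 6$ ($D{\left(V,K \right)} = 2 \cdot 3 = 6$)
$h{\left(t \right)} = 6$
$\left(-75 + h{\left(4 \right)}\right)^{2} = \left(-75 + 6\right)^{2} = \left(-69\right)^{2} = 4761$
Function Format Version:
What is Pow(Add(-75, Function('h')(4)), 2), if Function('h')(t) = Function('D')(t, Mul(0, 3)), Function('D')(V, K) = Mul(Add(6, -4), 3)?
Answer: 4761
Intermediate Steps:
Function('D')(V, K) = 6 (Function('D')(V, K) = Mul(2, 3) = 6)
Function('h')(t) = 6
Pow(Add(-75, Function('h')(4)), 2) = Pow(Add(-75, 6), 2) = Pow(-69, 2) = 4761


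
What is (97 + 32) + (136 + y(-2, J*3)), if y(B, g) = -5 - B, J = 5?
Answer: 262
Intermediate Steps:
(97 + 32) + (136 + y(-2, J*3)) = (97 + 32) + (136 + (-5 - 1*(-2))) = 129 + (136 + (-5 + 2)) = 129 + (136 - 3) = 129 + 133 = 262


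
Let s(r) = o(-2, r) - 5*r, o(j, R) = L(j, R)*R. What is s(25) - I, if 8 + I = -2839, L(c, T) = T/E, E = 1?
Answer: 3347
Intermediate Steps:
L(c, T) = T (L(c, T) = T/1 = T*1 = T)
I = -2847 (I = -8 - 2839 = -2847)
o(j, R) = R**2 (o(j, R) = R*R = R**2)
s(r) = r**2 - 5*r
s(25) - I = 25*(-5 + 25) - 1*(-2847) = 25*20 + 2847 = 500 + 2847 = 3347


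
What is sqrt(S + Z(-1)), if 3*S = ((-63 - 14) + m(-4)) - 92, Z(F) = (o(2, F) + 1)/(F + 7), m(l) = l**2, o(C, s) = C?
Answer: I*sqrt(202)/2 ≈ 7.1063*I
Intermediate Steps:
Z(F) = 3/(7 + F) (Z(F) = (2 + 1)/(F + 7) = 3/(7 + F))
S = -51 (S = (((-63 - 14) + (-4)**2) - 92)/3 = ((-77 + 16) - 92)/3 = (-61 - 92)/3 = (1/3)*(-153) = -51)
sqrt(S + Z(-1)) = sqrt(-51 + 3/(7 - 1)) = sqrt(-51 + 3/6) = sqrt(-51 + 3*(1/6)) = sqrt(-51 + 1/2) = sqrt(-101/2) = I*sqrt(202)/2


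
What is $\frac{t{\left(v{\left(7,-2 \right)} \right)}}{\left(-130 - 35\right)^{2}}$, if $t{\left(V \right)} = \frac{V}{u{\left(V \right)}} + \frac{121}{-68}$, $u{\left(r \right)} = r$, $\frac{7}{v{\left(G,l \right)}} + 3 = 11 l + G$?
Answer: $- \frac{53}{1851300} \approx -2.8629 \cdot 10^{-5}$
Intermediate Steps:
$v{\left(G,l \right)} = \frac{7}{-3 + G + 11 l}$ ($v{\left(G,l \right)} = \frac{7}{-3 + \left(11 l + G\right)} = \frac{7}{-3 + \left(G + 11 l\right)} = \frac{7}{-3 + G + 11 l}$)
$t{\left(V \right)} = - \frac{53}{68}$ ($t{\left(V \right)} = \frac{V}{V} + \frac{121}{-68} = 1 + 121 \left(- \frac{1}{68}\right) = 1 - \frac{121}{68} = - \frac{53}{68}$)
$\frac{t{\left(v{\left(7,-2 \right)} \right)}}{\left(-130 - 35\right)^{2}} = - \frac{53}{68 \left(-130 - 35\right)^{2}} = - \frac{53}{68 \left(-165\right)^{2}} = - \frac{53}{68 \cdot 27225} = \left(- \frac{53}{68}\right) \frac{1}{27225} = - \frac{53}{1851300}$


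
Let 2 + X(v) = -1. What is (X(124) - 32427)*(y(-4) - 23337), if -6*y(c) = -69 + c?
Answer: 756424345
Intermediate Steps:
X(v) = -3 (X(v) = -2 - 1 = -3)
y(c) = 23/2 - c/6 (y(c) = -(-69 + c)/6 = 23/2 - c/6)
(X(124) - 32427)*(y(-4) - 23337) = (-3 - 32427)*((23/2 - ⅙*(-4)) - 23337) = -32430*((23/2 + ⅔) - 23337) = -32430*(73/6 - 23337) = -32430*(-139949/6) = 756424345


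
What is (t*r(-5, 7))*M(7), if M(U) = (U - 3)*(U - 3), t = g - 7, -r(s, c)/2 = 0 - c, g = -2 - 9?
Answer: -4032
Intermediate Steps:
g = -11
r(s, c) = 2*c (r(s, c) = -2*(0 - c) = -(-2)*c = 2*c)
t = -18 (t = -11 - 7 = -18)
M(U) = (-3 + U)² (M(U) = (-3 + U)*(-3 + U) = (-3 + U)²)
(t*r(-5, 7))*M(7) = (-36*7)*(-3 + 7)² = -18*14*4² = -252*16 = -4032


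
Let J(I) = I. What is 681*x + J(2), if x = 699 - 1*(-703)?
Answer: 954764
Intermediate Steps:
x = 1402 (x = 699 + 703 = 1402)
681*x + J(2) = 681*1402 + 2 = 954762 + 2 = 954764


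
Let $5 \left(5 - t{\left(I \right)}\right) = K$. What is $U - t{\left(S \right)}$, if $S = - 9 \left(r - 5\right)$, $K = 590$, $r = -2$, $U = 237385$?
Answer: $237498$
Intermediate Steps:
$S = 63$ ($S = - 9 \left(-2 - 5\right) = \left(-9\right) \left(-7\right) = 63$)
$t{\left(I \right)} = -113$ ($t{\left(I \right)} = 5 - 118 = -113$)
$U - t{\left(S \right)} = 237385 - -113 = 237385 + 113 = 237498$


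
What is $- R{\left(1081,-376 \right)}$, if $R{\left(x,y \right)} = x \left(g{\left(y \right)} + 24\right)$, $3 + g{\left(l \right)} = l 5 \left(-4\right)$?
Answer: $-8151821$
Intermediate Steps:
$g{\left(l \right)} = -3 - 20 l$ ($g{\left(l \right)} = -3 + l 5 \left(-4\right) = -3 + 5 l \left(-4\right) = -3 - 20 l$)
$R{\left(x,y \right)} = x \left(21 - 20 y\right)$ ($R{\left(x,y \right)} = x \left(\left(-3 - 20 y\right) + 24\right) = x \left(21 - 20 y\right)$)
$- R{\left(1081,-376 \right)} = - 1081 \left(21 - -7520\right) = - 1081 \left(21 + 7520\right) = - 1081 \cdot 7541 = \left(-1\right) 8151821 = -8151821$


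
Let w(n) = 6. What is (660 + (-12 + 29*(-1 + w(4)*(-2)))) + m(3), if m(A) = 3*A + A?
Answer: 283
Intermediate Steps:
m(A) = 4*A
(660 + (-12 + 29*(-1 + w(4)*(-2)))) + m(3) = (660 + (-12 + 29*(-1 + 6*(-2)))) + 4*3 = (660 + (-12 + 29*(-1 - 12))) + 12 = (660 + (-12 + 29*(-13))) + 12 = (660 + (-12 - 377)) + 12 = (660 - 389) + 12 = 271 + 12 = 283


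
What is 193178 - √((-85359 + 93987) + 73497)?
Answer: 193178 - 15*√365 ≈ 1.9289e+5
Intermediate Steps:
193178 - √((-85359 + 93987) + 73497) = 193178 - √(8628 + 73497) = 193178 - √82125 = 193178 - 15*√365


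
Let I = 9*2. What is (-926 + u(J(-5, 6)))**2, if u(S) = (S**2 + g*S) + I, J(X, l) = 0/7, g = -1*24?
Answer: 824464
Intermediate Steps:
I = 18
g = -24
J(X, l) = 0 (J(X, l) = 0*(1/7) = 0)
u(S) = 18 + S**2 - 24*S (u(S) = (S**2 - 24*S) + 18 = 18 + S**2 - 24*S)
(-926 + u(J(-5, 6)))**2 = (-926 + (18 + 0**2 - 24*0))**2 = (-926 + (18 + 0 + 0))**2 = (-926 + 18)**2 = (-908)**2 = 824464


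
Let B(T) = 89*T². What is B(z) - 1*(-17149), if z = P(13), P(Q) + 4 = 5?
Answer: 17238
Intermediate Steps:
P(Q) = 1 (P(Q) = -4 + 5 = 1)
z = 1
B(z) - 1*(-17149) = 89*1² - 1*(-17149) = 89*1 + 17149 = 89 + 17149 = 17238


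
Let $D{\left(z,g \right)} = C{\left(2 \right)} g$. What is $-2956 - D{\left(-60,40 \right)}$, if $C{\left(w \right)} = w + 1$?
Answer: $-3076$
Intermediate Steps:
$C{\left(w \right)} = 1 + w$
$D{\left(z,g \right)} = 3 g$ ($D{\left(z,g \right)} = \left(1 + 2\right) g = 3 g$)
$-2956 - D{\left(-60,40 \right)} = -2956 - 3 \cdot 40 = -2956 - 120 = -3076$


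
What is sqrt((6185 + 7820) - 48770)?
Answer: I*sqrt(34765) ≈ 186.45*I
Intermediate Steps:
sqrt((6185 + 7820) - 48770) = sqrt(14005 - 48770) = sqrt(-34765) = I*sqrt(34765)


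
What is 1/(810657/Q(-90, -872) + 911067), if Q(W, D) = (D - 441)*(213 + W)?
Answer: 53833/49045199592 ≈ 1.0976e-6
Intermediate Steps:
Q(W, D) = (-441 + D)*(213 + W)
1/(810657/Q(-90, -872) + 911067) = 1/(810657/(-93933 - 441*(-90) + 213*(-872) - 872*(-90)) + 911067) = 1/(810657/(-93933 + 39690 - 185736 + 78480) + 911067) = 1/(810657/(-161499) + 911067) = 1/(810657*(-1/161499) + 911067) = 1/(-270219/53833 + 911067) = 1/(49045199592/53833) = 53833/49045199592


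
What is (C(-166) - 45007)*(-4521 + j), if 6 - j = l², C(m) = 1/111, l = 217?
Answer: 257802024704/111 ≈ 2.3225e+9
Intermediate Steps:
C(m) = 1/111
j = -47083 (j = 6 - 1*217² = 6 - 1*47089 = 6 - 47089 = -47083)
(C(-166) - 45007)*(-4521 + j) = (1/111 - 45007)*(-4521 - 47083) = -4995776/111*(-51604) = 257802024704/111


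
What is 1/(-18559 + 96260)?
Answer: 1/77701 ≈ 1.2870e-5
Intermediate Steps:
1/(-18559 + 96260) = 1/77701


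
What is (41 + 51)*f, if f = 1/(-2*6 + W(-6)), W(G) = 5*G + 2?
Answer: -23/10 ≈ -2.3000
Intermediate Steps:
W(G) = 2 + 5*G
f = -1/40 (f = 1/(-2*6 + (2 + 5*(-6))) = 1/(-12 + (2 - 30)) = 1/(-12 - 28) = 1/(-40) = -1/40 ≈ -0.025000)
(41 + 51)*f = (41 + 51)*(-1/40) = 92*(-1/40) = -23/10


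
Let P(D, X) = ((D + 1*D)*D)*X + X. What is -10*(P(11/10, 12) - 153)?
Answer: 5598/5 ≈ 1119.6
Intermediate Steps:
P(D, X) = X + 2*X*D**2 (P(D, X) = ((D + D)*D)*X + X = ((2*D)*D)*X + X = (2*D**2)*X + X = 2*X*D**2 + X = X + 2*X*D**2)
-10*(P(11/10, 12) - 153) = -10*(12*(1 + 2*(11/10)**2) - 153) = -10*(12*(1 + 2*(121/100)) - 153) = -10*(12*(1 + 121/50) - 153) = -10*(12*(171/50) - 153) = -10*(1026/25 - 153) = -10*(-2799/25) = 5598/5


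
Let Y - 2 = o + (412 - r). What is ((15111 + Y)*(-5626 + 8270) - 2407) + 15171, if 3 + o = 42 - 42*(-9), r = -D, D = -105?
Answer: 41885792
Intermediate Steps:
r = 105 (r = -1*(-105) = 105)
o = 417 (o = -3 + (42 - 42*(-9)) = -3 + (42 + 378) = -3 + 420 = 417)
Y = 726 (Y = 2 + (417 + (412 - 1*105)) = 2 + (417 + (412 - 105)) = 2 + (417 + 307) = 2 + 724 = 726)
((15111 + Y)*(-5626 + 8270) - 2407) + 15171 = ((15111 + 726)*(-5626 + 8270) - 2407) + 15171 = (15837*2644 - 2407) + 15171 = (41873028 - 2407) + 15171 = 41870621 + 15171 = 41885792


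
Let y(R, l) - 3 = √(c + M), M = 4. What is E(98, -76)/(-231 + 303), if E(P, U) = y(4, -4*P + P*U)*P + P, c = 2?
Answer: 49/9 + 49*√6/36 ≈ 8.7785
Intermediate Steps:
y(R, l) = 3 + √6 (y(R, l) = 3 + √(2 + 4) = 3 + √6)
E(P, U) = P + P*(3 + √6) (E(P, U) = (3 + √6)*P + P = P*(3 + √6) + P = P + P*(3 + √6))
E(98, -76)/(-231 + 303) = (98*(4 + √6))/(-231 + 303) = (392 + 98*√6)/72 = (392 + 98*√6)*(1/72) = 49/9 + 49*√6/36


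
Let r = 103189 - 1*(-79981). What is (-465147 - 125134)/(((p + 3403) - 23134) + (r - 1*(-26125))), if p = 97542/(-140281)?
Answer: -82805208961/26592129942 ≈ -3.1139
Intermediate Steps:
p = -97542/140281 (p = 97542*(-1/140281) = -97542/140281 ≈ -0.69533)
r = 183170 (r = 103189 + 79981 = 183170)
(-465147 - 125134)/(((p + 3403) - 23134) + (r - 1*(-26125))) = (-465147 - 125134)/(((-97542/140281 + 3403) - 23134) + (183170 - 1*(-26125))) = -590281/((477278701/140281 - 23134) + (183170 + 26125)) = -590281/(-2767981953/140281 + 209295) = -590281/26592129942/140281 = -590281*140281/26592129942 = -82805208961/26592129942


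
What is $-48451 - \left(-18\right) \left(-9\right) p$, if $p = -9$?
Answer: $-46993$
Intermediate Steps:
$-48451 - \left(-18\right) \left(-9\right) p = -48451 - \left(-18\right) \left(-9\right) \left(-9\right) = -48451 - 162 \left(-9\right) = -48451 - -1458 = -48451 + 1458 = -46993$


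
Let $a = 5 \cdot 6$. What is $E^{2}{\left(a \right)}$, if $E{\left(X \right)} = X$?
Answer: $900$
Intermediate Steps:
$a = 30$
$E^{2}{\left(a \right)} = 30^{2} = 900$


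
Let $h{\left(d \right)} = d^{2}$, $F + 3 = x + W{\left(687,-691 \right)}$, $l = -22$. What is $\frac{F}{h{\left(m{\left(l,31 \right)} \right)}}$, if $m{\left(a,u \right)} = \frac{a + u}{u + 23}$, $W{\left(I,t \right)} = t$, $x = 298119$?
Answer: $10707300$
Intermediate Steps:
$F = 297425$ ($F = -3 + \left(298119 - 691\right) = -3 + 297428 = 297425$)
$m{\left(a,u \right)} = \frac{a + u}{23 + u}$
$\frac{F}{h{\left(m{\left(l,31 \right)} \right)}} = \frac{297425}{\left(\frac{-22 + 31}{23 + 31}\right)^{2}} = \frac{297425}{\left(\frac{1}{54} \cdot 9\right)^{2}} = \frac{297425}{\left(\frac{1}{6}\right)^{2}} = 297425 \frac{1}{\frac{1}{36}} = 297425 \cdot 36 = 10707300$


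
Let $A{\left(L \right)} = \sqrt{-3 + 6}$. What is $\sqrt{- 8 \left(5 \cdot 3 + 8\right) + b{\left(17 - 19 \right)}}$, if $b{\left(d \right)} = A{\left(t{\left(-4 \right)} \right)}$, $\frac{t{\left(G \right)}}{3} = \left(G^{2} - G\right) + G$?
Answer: $\sqrt{-184 + \sqrt{3}} \approx 13.501 i$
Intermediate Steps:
$t{\left(G \right)} = 3 G^{2}$ ($t{\left(G \right)} = 3 \left(\left(G^{2} - G\right) + G\right) = 3 G^{2}$)
$A{\left(L \right)} = \sqrt{3}$
$b{\left(d \right)} = \sqrt{3}$
$\sqrt{- 8 \left(5 \cdot 3 + 8\right) + b{\left(17 - 19 \right)}} = \sqrt{- 8 \left(5 \cdot 3 + 8\right) + \sqrt{3}} = \sqrt{- 8 \left(15 + 8\right) + \sqrt{3}} = \sqrt{\left(-8\right) 23 + \sqrt{3}} = \sqrt{-184 + \sqrt{3}}$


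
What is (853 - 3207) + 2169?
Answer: -185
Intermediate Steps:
(853 - 3207) + 2169 = -2354 + 2169 = -185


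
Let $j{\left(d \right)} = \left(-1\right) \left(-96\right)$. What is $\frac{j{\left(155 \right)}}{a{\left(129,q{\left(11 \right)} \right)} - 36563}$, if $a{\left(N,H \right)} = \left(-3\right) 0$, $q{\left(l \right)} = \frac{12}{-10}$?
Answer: $- \frac{96}{36563} \approx -0.0026256$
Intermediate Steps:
$q{\left(l \right)} = - \frac{6}{5}$ ($q{\left(l \right)} = 12 \left(- \frac{1}{10}\right) = - \frac{6}{5}$)
$a{\left(N,H \right)} = 0$
$j{\left(d \right)} = 96$
$\frac{j{\left(155 \right)}}{a{\left(129,q{\left(11 \right)} \right)} - 36563} = \frac{96}{0 - 36563} = \frac{96}{-36563} = 96 \left(- \frac{1}{36563}\right) = - \frac{96}{36563}$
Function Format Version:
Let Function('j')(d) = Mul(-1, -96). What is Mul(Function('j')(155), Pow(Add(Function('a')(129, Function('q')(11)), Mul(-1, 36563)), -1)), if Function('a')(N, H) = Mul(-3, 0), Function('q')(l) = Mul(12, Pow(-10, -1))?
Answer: Rational(-96, 36563) ≈ -0.0026256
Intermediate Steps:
Function('q')(l) = Rational(-6, 5) (Function('q')(l) = Mul(12, Rational(-1, 10)) = Rational(-6, 5))
Function('a')(N, H) = 0
Function('j')(d) = 96
Mul(Function('j')(155), Pow(Add(Function('a')(129, Function('q')(11)), Mul(-1, 36563)), -1)) = Mul(96, Pow(Add(0, Mul(-1, 36563)), -1)) = Mul(96, Pow(Add(0, -36563), -1)) = Mul(96, Pow(-36563, -1)) = Mul(96, Rational(-1, 36563)) = Rational(-96, 36563)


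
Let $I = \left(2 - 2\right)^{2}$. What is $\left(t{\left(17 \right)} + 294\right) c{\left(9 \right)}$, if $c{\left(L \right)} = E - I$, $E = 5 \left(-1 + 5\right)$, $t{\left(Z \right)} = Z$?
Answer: $6220$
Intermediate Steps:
$I = 0$ ($I = 0^{2} = 0$)
$E = 20$ ($E = 5 \cdot 4 = 20$)
$c{\left(L \right)} = 20$ ($c{\left(L \right)} = 20 - 0 = 20 + 0 = 20$)
$\left(t{\left(17 \right)} + 294\right) c{\left(9 \right)} = \left(17 + 294\right) 20 = 311 \cdot 20 = 6220$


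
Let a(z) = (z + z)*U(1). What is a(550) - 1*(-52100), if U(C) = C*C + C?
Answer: 54300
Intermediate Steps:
U(C) = C + C² (U(C) = C² + C = C + C²)
a(z) = 4*z (a(z) = (z + z)*(1*(1 + 1)) = (2*z)*(1*2) = (2*z)*2 = 4*z)
a(550) - 1*(-52100) = 4*550 - 1*(-52100) = 2200 + 52100 = 54300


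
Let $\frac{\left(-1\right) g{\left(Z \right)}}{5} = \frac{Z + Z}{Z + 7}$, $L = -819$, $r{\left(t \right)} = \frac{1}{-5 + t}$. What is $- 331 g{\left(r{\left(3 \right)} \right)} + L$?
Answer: $- \frac{13957}{13} \approx -1073.6$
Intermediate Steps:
$g{\left(Z \right)} = - \frac{10 Z}{7 + Z}$ ($g{\left(Z \right)} = - 5 \frac{Z + Z}{Z + 7} = - 5 \frac{2 Z}{7 + Z} = - \frac{10 Z}{7 + Z}$)
$- 331 g{\left(r{\left(3 \right)} \right)} + L = - 331 \left(- \frac{10}{\left(-5 + 3\right) \left(7 + \frac{1}{-5 + 3}\right)}\right) - 819 = - 331 \left(- \frac{10}{\left(-2\right) \left(7 + \frac{1}{-2}\right)}\right) - 819 = - 331 \left(\left(-10\right) \left(- \frac{1}{2}\right) \frac{1}{7 - \frac{1}{2}}\right) - 819 = - 331 \left(\left(-10\right) \left(- \frac{1}{2}\right) \frac{1}{\frac{13}{2}}\right) - 819 = - 331 \left(\left(-10\right) \left(- \frac{1}{2}\right) \frac{2}{13}\right) - 819 = \left(-331\right) \frac{10}{13} - 819 = - \frac{3310}{13} - 819 = - \frac{13957}{13}$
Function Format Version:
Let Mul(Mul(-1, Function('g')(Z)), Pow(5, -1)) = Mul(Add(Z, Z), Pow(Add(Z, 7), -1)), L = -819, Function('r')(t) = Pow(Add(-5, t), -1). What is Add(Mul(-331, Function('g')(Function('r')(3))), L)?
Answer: Rational(-13957, 13) ≈ -1073.6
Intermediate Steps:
Function('g')(Z) = Mul(-10, Z, Pow(Add(7, Z), -1)) (Function('g')(Z) = Mul(-5, Mul(Add(Z, Z), Pow(Add(Z, 7), -1))) = Mul(-5, Mul(Mul(2, Z), Pow(Add(7, Z), -1))) = Mul(-5, Mul(2, Z, Pow(Add(7, Z), -1))) = Mul(-10, Z, Pow(Add(7, Z), -1)))
Add(Mul(-331, Function('g')(Function('r')(3))), L) = Add(Mul(-331, Mul(-10, Pow(Add(-5, 3), -1), Pow(Add(7, Pow(Add(-5, 3), -1)), -1))), -819) = Add(Mul(-331, Mul(-10, Pow(-2, -1), Pow(Add(7, Pow(-2, -1)), -1))), -819) = Add(Mul(-331, Mul(-10, Rational(-1, 2), Pow(Add(7, Rational(-1, 2)), -1))), -819) = Add(Mul(-331, Mul(-10, Rational(-1, 2), Pow(Rational(13, 2), -1))), -819) = Add(Mul(-331, Mul(-10, Rational(-1, 2), Rational(2, 13))), -819) = Add(Mul(-331, Rational(10, 13)), -819) = Add(Rational(-3310, 13), -819) = Rational(-13957, 13)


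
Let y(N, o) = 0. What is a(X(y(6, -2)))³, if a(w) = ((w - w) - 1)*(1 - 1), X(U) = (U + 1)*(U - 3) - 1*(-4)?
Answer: 0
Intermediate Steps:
X(U) = 4 + (1 + U)*(-3 + U) (X(U) = (1 + U)*(-3 + U) + 4 = 4 + (1 + U)*(-3 + U))
a(w) = 0 (a(w) = (0 - 1)*0 = -1*0 = 0)
a(X(y(6, -2)))³ = 0³ = 0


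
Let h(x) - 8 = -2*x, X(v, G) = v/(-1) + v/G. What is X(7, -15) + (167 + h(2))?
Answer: 2453/15 ≈ 163.53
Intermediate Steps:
X(v, G) = -v + v/G (X(v, G) = v*(-1) + v/G = -v + v/G)
h(x) = 8 - 2*x
X(7, -15) + (167 + h(2)) = (-1*7 + 7/(-15)) + (167 + (8 - 2*2)) = (-7 + 7*(-1/15)) + (167 + (8 - 4)) = (-7 - 7/15) + (167 + 4) = -112/15 + 171 = 2453/15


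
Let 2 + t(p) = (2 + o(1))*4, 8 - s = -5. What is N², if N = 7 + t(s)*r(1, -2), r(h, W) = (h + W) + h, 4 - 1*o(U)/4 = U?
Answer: 49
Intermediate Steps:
s = 13 (s = 8 - 1*(-5) = 8 + 5 = 13)
o(U) = 16 - 4*U
r(h, W) = W + 2*h (r(h, W) = (W + h) + h = W + 2*h)
t(p) = 54 (t(p) = -2 + (2 + (16 - 4*1))*4 = -2 + (2 + (16 - 4))*4 = -2 + (2 + 12)*4 = -2 + 14*4 = -2 + 56 = 54)
N = 7 (N = 7 + 54*(-2 + 2*1) = 7 + 54*(-2 + 2) = 7 + 54*0 = 7 + 0 = 7)
N² = 7² = 49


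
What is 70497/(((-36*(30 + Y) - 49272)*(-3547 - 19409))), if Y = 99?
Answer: 7833/137521744 ≈ 5.6958e-5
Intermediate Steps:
70497/(((-36*(30 + Y) - 49272)*(-3547 - 19409))) = 70497/(((-36*(30 + 99) - 49272)*(-3547 - 19409))) = 70497/(((-36*129 - 49272)*(-22956))) = 70497/(((-4644 - 49272)*(-22956))) = 70497/((-53916*(-22956))) = 70497/1237695696 = 70497*(1/1237695696) = 7833/137521744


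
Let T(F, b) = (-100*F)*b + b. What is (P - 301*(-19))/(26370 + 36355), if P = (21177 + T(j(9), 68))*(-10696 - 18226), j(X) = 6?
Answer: 565575429/62725 ≈ 9016.8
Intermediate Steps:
T(F, b) = b - 100*F*b (T(F, b) = -100*F*b + b = b - 100*F*b)
P = 565569710 (P = (21177 + 68*(1 - 100*6))*(-10696 - 18226) = (21177 + 68*(1 - 600))*(-28922) = (21177 + 68*(-599))*(-28922) = (21177 - 40732)*(-28922) = -19555*(-28922) = 565569710)
(P - 301*(-19))/(26370 + 36355) = (565569710 - 301*(-19))/(26370 + 36355) = (565569710 + 5719)/62725 = 565575429*(1/62725) = 565575429/62725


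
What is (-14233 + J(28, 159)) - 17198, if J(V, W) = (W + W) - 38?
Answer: -31151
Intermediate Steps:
J(V, W) = -38 + 2*W (J(V, W) = 2*W - 38 = -38 + 2*W)
(-14233 + J(28, 159)) - 17198 = (-14233 + (-38 + 2*159)) - 17198 = (-14233 + (-38 + 318)) - 17198 = (-14233 + 280) - 17198 = -13953 - 17198 = -31151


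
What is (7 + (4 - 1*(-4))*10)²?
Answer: 7569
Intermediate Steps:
(7 + (4 - 1*(-4))*10)² = (7 + (4 + 4)*10)² = (7 + 8*10)² = (7 + 80)² = 87² = 7569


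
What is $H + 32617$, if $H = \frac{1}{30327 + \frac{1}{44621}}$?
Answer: $\frac{44138011619577}{1353221068} \approx 32617.0$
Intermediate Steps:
$H = \frac{44621}{1353221068}$ ($H = \frac{1}{30327 + \frac{1}{44621}} = \frac{1}{\frac{1353221068}{44621}} = \frac{44621}{1353221068} \approx 3.2974 \cdot 10^{-5}$)
$H + 32617 = \frac{44621}{1353221068} + 32617 = \frac{44138011619577}{1353221068}$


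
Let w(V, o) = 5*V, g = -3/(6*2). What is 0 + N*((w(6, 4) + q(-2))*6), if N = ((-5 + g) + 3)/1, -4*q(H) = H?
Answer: -1647/4 ≈ -411.75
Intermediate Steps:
g = -1/4 (g = -3/12 = -3*1/12 = -1/4 ≈ -0.25000)
q(H) = -H/4
N = -9/4 (N = ((-5 - 1/4) + 3)/1 = (-21/4 + 3)*1 = -9/4*1 = -9/4 ≈ -2.2500)
0 + N*((w(6, 4) + q(-2))*6) = 0 - 9*(5*6 - 1/4*(-2))*6/4 = 0 - 9*(30 + 1/2)*6/4 = 0 - 549*6/8 = 0 - 9/4*183 = 0 - 1647/4 = -1647/4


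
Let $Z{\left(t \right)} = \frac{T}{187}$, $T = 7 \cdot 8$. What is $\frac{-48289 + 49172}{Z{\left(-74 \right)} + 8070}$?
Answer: $\frac{165121}{1509146} \approx 0.10941$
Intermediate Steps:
$T = 56$
$Z{\left(t \right)} = \frac{56}{187}$
$\frac{-48289 + 49172}{Z{\left(-74 \right)} + 8070} = \frac{-48289 + 49172}{\frac{56}{187} + 8070} = \frac{883}{\frac{1509146}{187}} = 883 \cdot \frac{187}{1509146} = \frac{165121}{1509146}$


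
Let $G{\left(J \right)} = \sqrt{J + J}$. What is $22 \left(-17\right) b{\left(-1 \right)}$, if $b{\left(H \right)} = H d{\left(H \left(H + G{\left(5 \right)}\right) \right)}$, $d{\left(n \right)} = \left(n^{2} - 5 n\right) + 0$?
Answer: $2244 + 1122 \sqrt{10} \approx 5792.1$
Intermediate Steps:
$G{\left(J \right)} = \sqrt{2} \sqrt{J}$ ($G{\left(J \right)} = \sqrt{2 J} = \sqrt{2} \sqrt{J}$)
$d{\left(n \right)} = n^{2} - 5 n$
$b{\left(H \right)} = H^{2} \left(-5 + H \left(H + \sqrt{10}\right)\right) \left(H + \sqrt{10}\right)$ ($b{\left(H \right)} = H H \left(H + \sqrt{2} \sqrt{5}\right) \left(-5 + H \left(H + \sqrt{2} \sqrt{5}\right)\right) = H H \left(H + \sqrt{10}\right) \left(-5 + H \left(H + \sqrt{10}\right)\right) = H H \left(-5 + H \left(H + \sqrt{10}\right)\right) \left(H + \sqrt{10}\right) = H^{2} \left(-5 + H \left(H + \sqrt{10}\right)\right) \left(H + \sqrt{10}\right)$)
$22 \left(-17\right) b{\left(-1 \right)} = 22 \left(-17\right) \left(-1\right)^{2} \left(-5 - \left(-1 + \sqrt{10}\right)\right) \left(-1 + \sqrt{10}\right) = - 374 \cdot 1 \left(-5 + \left(1 - \sqrt{10}\right)\right) \left(-1 + \sqrt{10}\right) = - 374 \cdot 1 \left(-4 - \sqrt{10}\right) \left(-1 + \sqrt{10}\right) = - 374 \left(-1 + \sqrt{10}\right) \left(-4 - \sqrt{10}\right)$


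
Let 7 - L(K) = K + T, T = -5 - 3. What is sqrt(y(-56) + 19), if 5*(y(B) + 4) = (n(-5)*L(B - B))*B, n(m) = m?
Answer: 3*sqrt(95) ≈ 29.240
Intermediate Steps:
T = -8
L(K) = 15 - K (L(K) = 7 - (K - 8) = 7 - (-8 + K) = 7 + (8 - K) = 15 - K)
y(B) = -4 - 15*B (y(B) = -4 + ((-5*(15 - (B - B)))*B)/5 = -4 + ((-5*(15 - 1*0))*B)/5 = -4 + ((-5*(15 + 0))*B)/5 = -4 + ((-5*15)*B)/5 = -4 + (-75*B)/5 = -4 - 15*B)
sqrt(y(-56) + 19) = sqrt((-4 - 15*(-56)) + 19) = sqrt((-4 + 840) + 19) = sqrt(836 + 19) = sqrt(855) = 3*sqrt(95)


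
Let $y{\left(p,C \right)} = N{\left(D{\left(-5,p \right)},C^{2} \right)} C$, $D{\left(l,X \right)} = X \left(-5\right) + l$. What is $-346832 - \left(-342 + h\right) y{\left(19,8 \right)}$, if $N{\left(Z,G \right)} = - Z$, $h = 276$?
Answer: $-294032$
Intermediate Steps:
$D{\left(l,X \right)} = l - 5 X$ ($D{\left(l,X \right)} = - 5 X + l = l - 5 X$)
$y{\left(p,C \right)} = C \left(5 + 5 p\right)$ ($y{\left(p,C \right)} = - (-5 - 5 p) C = \left(5 + 5 p\right) C = C \left(5 + 5 p\right)$)
$-346832 - \left(-342 + h\right) y{\left(19,8 \right)} = -346832 - \left(-342 + 276\right) 5 \cdot 8 \left(1 + 19\right) = -346832 - - 66 \cdot 5 \cdot 8 \cdot 20 = -346832 - \left(-66\right) 800 = -346832 - -52800 = -346832 + 52800 = -294032$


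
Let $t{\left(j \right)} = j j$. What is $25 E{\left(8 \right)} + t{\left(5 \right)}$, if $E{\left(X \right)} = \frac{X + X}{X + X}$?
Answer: $50$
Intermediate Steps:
$E{\left(X \right)} = 1$ ($E{\left(X \right)} = \frac{2 X}{2 X} = 2 X \frac{1}{2 X} = 1$)
$t{\left(j \right)} = j^{2}$
$25 E{\left(8 \right)} + t{\left(5 \right)} = 25 \cdot 1 + 5^{2} = 25 + 25 = 50$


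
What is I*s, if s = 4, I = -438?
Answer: -1752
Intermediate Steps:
I*s = -438*4 = -1752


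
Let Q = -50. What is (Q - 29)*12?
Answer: -948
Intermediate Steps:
(Q - 29)*12 = (-50 - 29)*12 = -79*12 = -948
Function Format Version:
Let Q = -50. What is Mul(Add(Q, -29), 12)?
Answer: -948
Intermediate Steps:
Mul(Add(Q, -29), 12) = Mul(Add(-50, -29), 12) = Mul(-79, 12) = -948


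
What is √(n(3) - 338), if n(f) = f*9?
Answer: I*√311 ≈ 17.635*I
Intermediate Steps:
n(f) = 9*f
√(n(3) - 338) = √(9*3 - 338) = √(27 - 338) = √(-311) = I*√311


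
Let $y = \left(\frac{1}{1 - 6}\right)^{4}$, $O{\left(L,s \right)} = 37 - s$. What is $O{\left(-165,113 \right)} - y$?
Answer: $- \frac{47501}{625} \approx -76.002$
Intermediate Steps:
$y = \frac{1}{625}$ ($y = \left(\frac{1}{-5}\right)^{4} = \left(- \frac{1}{5}\right)^{4} = \frac{1}{625} \approx 0.0016$)
$O{\left(-165,113 \right)} - y = \left(37 - 113\right) - \frac{1}{625} = -76 - \frac{1}{625} = - \frac{47501}{625}$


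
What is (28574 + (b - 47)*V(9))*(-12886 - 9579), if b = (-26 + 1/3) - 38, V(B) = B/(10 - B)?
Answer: -619539770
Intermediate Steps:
b = -191/3 (b = (-26 + ⅓) - 38 = -77/3 - 38 = -191/3 ≈ -63.667)
(28574 + (b - 47)*V(9))*(-12886 - 9579) = (28574 + (-191/3 - 47)*(-1*9/(-10 + 9)))*(-12886 - 9579) = (28574 - (-332)*9/(3*(-1)))*(-22465) = (28574 - (-332)*9*(-1)/3)*(-22465) = (28574 - 332/3*9)*(-22465) = (28574 - 996)*(-22465) = 27578*(-22465) = -619539770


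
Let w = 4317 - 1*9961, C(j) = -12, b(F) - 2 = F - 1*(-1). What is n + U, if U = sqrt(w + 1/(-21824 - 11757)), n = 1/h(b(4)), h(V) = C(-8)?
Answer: -1/12 + I*sqrt(6364646051865)/33581 ≈ -0.083333 + 75.127*I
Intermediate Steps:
b(F) = 3 + F (b(F) = 2 + (F - 1*(-1)) = 2 + (F + 1) = 2 + (1 + F) = 3 + F)
h(V) = -12
w = -5644 (w = 4317 - 9961 = -5644)
n = -1/12 (n = 1/(-12) = -1/12 ≈ -0.083333)
U = I*sqrt(6364646051865)/33581 (U = sqrt(-5644 + 1/(-21824 - 11757)) = sqrt(-5644 + 1/(-33581)) = sqrt(-5644 - 1/33581) = sqrt(-189531165/33581) = I*sqrt(6364646051865)/33581 ≈ 75.127*I)
n + U = -1/12 + I*sqrt(6364646051865)/33581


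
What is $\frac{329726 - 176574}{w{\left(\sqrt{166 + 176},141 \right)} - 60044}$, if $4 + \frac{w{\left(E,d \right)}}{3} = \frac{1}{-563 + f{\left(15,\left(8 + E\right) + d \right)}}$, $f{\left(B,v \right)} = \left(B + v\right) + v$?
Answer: $- \frac{562273698035584}{220486288833961} + \frac{2756736 \sqrt{38}}{220486288833961} \approx -2.5502$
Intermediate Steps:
$f{\left(B,v \right)} = B + 2 v$
$w{\left(E,d \right)} = -12 + \frac{3}{-532 + 2 E + 2 d}$ ($w{\left(E,d \right)} = -12 + \frac{3}{-563 + \left(15 + 2 \left(\left(8 + E\right) + d\right)\right)} = -12 + \frac{3}{-563 + \left(15 + 2 \left(8 + E + d\right)\right)} = -12 + \frac{3}{-563 + \left(15 + \left(16 + 2 E + 2 d\right)\right)} = -12 + \frac{3}{-563 + \left(31 + 2 E + 2 d\right)} = -12 + \frac{3}{-532 + 2 E + 2 d}$)
$\frac{329726 - 176574}{w{\left(\sqrt{166 + 176},141 \right)} - 60044} = \frac{329726 - 176574}{\frac{\frac{6387}{2} - 12 \sqrt{166 + 176} - 1692}{-266 + \sqrt{166 + 176} + 141} - 60044} = \frac{153152}{\frac{\frac{6387}{2} - 12 \sqrt{342} - 1692}{-266 + \sqrt{342} + 141} - 60044} = \frac{153152}{\frac{\frac{6387}{2} - 12 \cdot 3 \sqrt{38} - 1692}{-266 + 3 \sqrt{38} + 141} - 60044} = \frac{153152}{\frac{\frac{6387}{2} - 36 \sqrt{38} - 1692}{-125 + 3 \sqrt{38}} - 60044} = \frac{153152}{\frac{\frac{3003}{2} - 36 \sqrt{38}}{-125 + 3 \sqrt{38}} - 60044} = \frac{153152}{-60044 + \frac{\frac{3003}{2} - 36 \sqrt{38}}{-125 + 3 \sqrt{38}}}$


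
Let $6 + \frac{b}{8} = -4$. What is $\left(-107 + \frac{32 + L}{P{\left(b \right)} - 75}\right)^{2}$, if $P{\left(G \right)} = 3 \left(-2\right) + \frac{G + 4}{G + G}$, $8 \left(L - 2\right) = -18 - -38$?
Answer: $\frac{119790055449}{10374841} \approx 11546.0$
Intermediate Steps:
$b = -80$ ($b = -48 + 8 \left(-4\right) = -48 - 32 = -80$)
$L = \frac{9}{2}$ ($L = 2 + \frac{-18 - -38}{8} = 2 + \frac{-18 + 38}{8} = 2 + \frac{1}{8} \cdot 20 = 2 + \frac{5}{2} = \frac{9}{2} \approx 4.5$)
$P{\left(G \right)} = -6 + \frac{4 + G}{2 G}$
$\left(-107 + \frac{32 + L}{P{\left(b \right)} - 75}\right)^{2} = \left(-107 + \frac{32 + \frac{9}{2}}{\left(- \frac{11}{2} + \frac{2}{-80}\right) - 75}\right)^{2} = \left(-107 + \frac{73}{2 \left(\left(- \frac{11}{2} + 2 \left(- \frac{1}{80}\right)\right) - 75\right)}\right)^{2} = \left(-107 + \frac{73}{2 \left(\left(- \frac{11}{2} - \frac{1}{40}\right) - 75\right)}\right)^{2} = \left(-107 + \frac{73}{2 \left(- \frac{221}{40} - 75\right)}\right)^{2} = \left(-107 + \frac{73}{2 \left(- \frac{3221}{40}\right)}\right)^{2} = \left(-107 + \frac{73}{2} \left(- \frac{40}{3221}\right)\right)^{2} = \left(-107 - \frac{1460}{3221}\right)^{2} = \left(- \frac{346107}{3221}\right)^{2} = \frac{119790055449}{10374841}$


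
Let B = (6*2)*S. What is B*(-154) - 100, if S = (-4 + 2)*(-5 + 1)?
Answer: -14884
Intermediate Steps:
S = 8 (S = -2*(-4) = 8)
B = 96 (B = (6*2)*8 = 12*8 = 96)
B*(-154) - 100 = 96*(-154) - 100 = -14784 - 100 = -14884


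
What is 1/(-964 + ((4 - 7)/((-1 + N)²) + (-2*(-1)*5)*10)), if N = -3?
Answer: -16/13827 ≈ -0.0011572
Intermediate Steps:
1/(-964 + ((4 - 7)/((-1 + N)²) + (-2*(-1)*5)*10)) = 1/(-964 + ((4 - 7)/((-1 - 3)²) + (-2*(-1)*5)*10)) = 1/(-964 + (-3/((-4)²) + (2*5)*10)) = 1/(-964 + (-3/16 + 10*10)) = 1/(-964 + (-3*1/16 + 100)) = 1/(-964 + (-3/16 + 100)) = 1/(-964 + 1597/16) = 1/(-13827/16) = -16/13827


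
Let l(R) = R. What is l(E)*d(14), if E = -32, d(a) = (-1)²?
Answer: -32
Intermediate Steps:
d(a) = 1
l(E)*d(14) = -32*1 = -32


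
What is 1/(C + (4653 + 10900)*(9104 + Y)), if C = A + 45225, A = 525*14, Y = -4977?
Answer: 1/64239806 ≈ 1.5567e-8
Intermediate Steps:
A = 7350
C = 52575 (C = 7350 + 45225 = 52575)
1/(C + (4653 + 10900)*(9104 + Y)) = 1/(52575 + (4653 + 10900)*(9104 - 4977)) = 1/(52575 + 15553*4127) = 1/(52575 + 64187231) = 1/64239806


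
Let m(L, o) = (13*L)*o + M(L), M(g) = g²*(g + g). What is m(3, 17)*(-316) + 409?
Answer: -226163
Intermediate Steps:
M(g) = 2*g³ (M(g) = g²*(2*g) = 2*g³)
m(L, o) = 2*L³ + 13*L*o (m(L, o) = (13*L)*o + 2*L³ = 13*L*o + 2*L³ = 2*L³ + 13*L*o)
m(3, 17)*(-316) + 409 = (3*(2*3² + 13*17))*(-316) + 409 = (3*(2*9 + 221))*(-316) + 409 = (3*(18 + 221))*(-316) + 409 = (3*239)*(-316) + 409 = 717*(-316) + 409 = -226572 + 409 = -226163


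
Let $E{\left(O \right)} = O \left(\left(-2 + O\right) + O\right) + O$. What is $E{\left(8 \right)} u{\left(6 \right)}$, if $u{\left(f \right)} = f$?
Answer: $720$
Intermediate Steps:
$E{\left(O \right)} = O + O \left(-2 + 2 O\right)$ ($E{\left(O \right)} = O \left(-2 + 2 O\right) + O = O + O \left(-2 + 2 O\right)$)
$E{\left(8 \right)} u{\left(6 \right)} = 8 \left(-1 + 2 \cdot 8\right) 6 = 8 \left(-1 + 16\right) 6 = 8 \cdot 15 \cdot 6 = 120 \cdot 6 = 720$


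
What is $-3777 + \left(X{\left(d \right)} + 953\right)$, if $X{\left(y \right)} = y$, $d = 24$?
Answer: $-2800$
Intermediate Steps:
$-3777 + \left(X{\left(d \right)} + 953\right) = -3777 + \left(24 + 953\right) = -3777 + 977 = -2800$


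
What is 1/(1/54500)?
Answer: 54500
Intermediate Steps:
1/(1/54500) = 54500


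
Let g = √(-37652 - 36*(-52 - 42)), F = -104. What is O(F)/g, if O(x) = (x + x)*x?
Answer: -832*I*√8567/659 ≈ -116.86*I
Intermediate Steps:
O(x) = 2*x² (O(x) = (2*x)*x = 2*x²)
g = 2*I*√8567 (g = √(-37652 - 36*(-94)) = √(-37652 + 3384) = √(-34268) = 2*I*√8567 ≈ 185.12*I)
O(F)/g = (2*(-104)²)/((2*I*√8567)) = (2*10816)*(-I*√8567/17134) = 21632*(-I*√8567/17134) = -832*I*√8567/659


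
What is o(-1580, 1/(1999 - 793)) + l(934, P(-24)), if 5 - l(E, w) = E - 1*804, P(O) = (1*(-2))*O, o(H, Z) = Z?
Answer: -150749/1206 ≈ -125.00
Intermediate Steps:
P(O) = -2*O
l(E, w) = 809 - E (l(E, w) = 5 - (E - 1*804) = 5 - (E - 804) = 5 - (-804 + E) = 5 + (804 - E) = 809 - E)
o(-1580, 1/(1999 - 793)) + l(934, P(-24)) = 1/(1999 - 793) + (809 - 1*934) = 1/1206 + (809 - 934) = 1/1206 - 125 = -150749/1206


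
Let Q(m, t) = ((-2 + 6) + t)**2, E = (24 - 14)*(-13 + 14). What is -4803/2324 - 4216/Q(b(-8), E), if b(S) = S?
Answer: -383549/16268 ≈ -23.577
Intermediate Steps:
E = 10 (E = 10*1 = 10)
Q(m, t) = (4 + t)**2
-4803/2324 - 4216/Q(b(-8), E) = -4803/2324 - 4216/(4 + 10)**2 = -4803*1/2324 - 4216/(14**2) = -4803/2324 - 4216/196 = -4803/2324 - 4216*1/196 = -4803/2324 - 1054/49 = -383549/16268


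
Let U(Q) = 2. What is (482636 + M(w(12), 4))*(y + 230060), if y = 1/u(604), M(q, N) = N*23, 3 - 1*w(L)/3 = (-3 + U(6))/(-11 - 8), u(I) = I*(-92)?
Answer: 771397779900939/6946 ≈ 1.1106e+11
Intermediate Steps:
u(I) = -92*I
w(L) = 168/19 (w(L) = 9 - 3*(-3 + 2)/(-11 - 8) = 9 - (-3)/(-19) = 9 - (-3)*(-1)/19 = 9 - 3*1/19 = 9 - 3/19 = 168/19)
M(q, N) = 23*N
y = -1/55568 (y = 1/(-92*604) = 1/(-55568) = -1/55568 ≈ -1.7996e-5)
(482636 + M(w(12), 4))*(y + 230060) = (482636 + 23*4)*(-1/55568 + 230060) = (482636 + 92)*(12783974079/55568) = 482728*(12783974079/55568) = 771397779900939/6946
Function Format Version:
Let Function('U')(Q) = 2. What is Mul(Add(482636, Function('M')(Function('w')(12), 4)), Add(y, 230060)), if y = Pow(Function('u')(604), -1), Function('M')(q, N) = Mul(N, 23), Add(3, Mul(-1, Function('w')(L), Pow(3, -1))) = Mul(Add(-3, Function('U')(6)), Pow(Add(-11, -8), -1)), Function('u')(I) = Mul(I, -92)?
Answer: Rational(771397779900939, 6946) ≈ 1.1106e+11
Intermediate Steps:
Function('u')(I) = Mul(-92, I)
Function('w')(L) = Rational(168, 19) (Function('w')(L) = Add(9, Mul(-3, Mul(Add(-3, 2), Pow(Add(-11, -8), -1)))) = Add(9, Mul(-3, Mul(-1, Pow(-19, -1)))) = Add(9, Mul(-3, Mul(-1, Rational(-1, 19)))) = Add(9, Mul(-3, Rational(1, 19))) = Add(9, Rational(-3, 19)) = Rational(168, 19))
Function('M')(q, N) = Mul(23, N)
y = Rational(-1, 55568) (y = Pow(Mul(-92, 604), -1) = Pow(-55568, -1) = Rational(-1, 55568) ≈ -1.7996e-5)
Mul(Add(482636, Function('M')(Function('w')(12), 4)), Add(y, 230060)) = Mul(Add(482636, Mul(23, 4)), Add(Rational(-1, 55568), 230060)) = Mul(Add(482636, 92), Rational(12783974079, 55568)) = Mul(482728, Rational(12783974079, 55568)) = Rational(771397779900939, 6946)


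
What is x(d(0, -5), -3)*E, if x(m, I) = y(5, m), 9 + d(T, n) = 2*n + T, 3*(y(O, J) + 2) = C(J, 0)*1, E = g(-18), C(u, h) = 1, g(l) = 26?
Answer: -130/3 ≈ -43.333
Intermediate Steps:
E = 26
y(O, J) = -5/3 (y(O, J) = -2 + (1*1)/3 = -2 + (1/3)*1 = -2 + 1/3 = -5/3)
d(T, n) = -9 + T + 2*n (d(T, n) = -9 + (2*n + T) = -9 + (T + 2*n) = -9 + T + 2*n)
x(m, I) = -5/3
x(d(0, -5), -3)*E = -5/3*26 = -130/3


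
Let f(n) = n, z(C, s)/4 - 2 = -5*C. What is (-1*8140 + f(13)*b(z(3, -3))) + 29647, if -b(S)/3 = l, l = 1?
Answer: 21468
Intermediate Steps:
z(C, s) = 8 - 20*C (z(C, s) = 8 + 4*(-5*C) = 8 - 20*C)
b(S) = -3 (b(S) = -3*1 = -3)
(-1*8140 + f(13)*b(z(3, -3))) + 29647 = (-1*8140 + 13*(-3)) + 29647 = (-8140 - 39) + 29647 = -8179 + 29647 = 21468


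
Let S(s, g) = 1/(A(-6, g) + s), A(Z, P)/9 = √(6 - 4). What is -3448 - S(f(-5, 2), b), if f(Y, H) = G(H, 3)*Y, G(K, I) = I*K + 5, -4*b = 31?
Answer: -9871569/2863 + 9*√2/2863 ≈ -3448.0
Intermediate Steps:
b = -31/4 (b = -¼*31 = -31/4 ≈ -7.7500)
G(K, I) = 5 + I*K
A(Z, P) = 9*√2 (A(Z, P) = 9*√(6 - 4) = 9*√2)
f(Y, H) = Y*(5 + 3*H) (f(Y, H) = (5 + 3*H)*Y = Y*(5 + 3*H))
S(s, g) = 1/(s + 9*√2) (S(s, g) = 1/(9*√2 + s) = 1/(s + 9*√2))
-3448 - S(f(-5, 2), b) = -3448 - 1/(-5*(5 + 3*2) + 9*√2) = -3448 - 1/(-5*(5 + 6) + 9*√2) = -3448 - 1/(-5*11 + 9*√2) = -3448 - 1/(-55 + 9*√2)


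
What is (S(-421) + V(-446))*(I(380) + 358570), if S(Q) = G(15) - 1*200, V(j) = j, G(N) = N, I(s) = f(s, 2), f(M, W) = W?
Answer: -226258932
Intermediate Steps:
I(s) = 2
S(Q) = -185 (S(Q) = 15 - 1*200 = 15 - 200 = -185)
(S(-421) + V(-446))*(I(380) + 358570) = (-185 - 446)*(2 + 358570) = -631*358572 = -226258932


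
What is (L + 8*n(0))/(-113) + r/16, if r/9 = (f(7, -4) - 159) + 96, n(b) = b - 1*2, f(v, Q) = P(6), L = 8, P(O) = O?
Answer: -57841/1808 ≈ -31.992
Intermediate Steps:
f(v, Q) = 6
n(b) = -2 + b (n(b) = b - 2 = -2 + b)
r = -513 (r = 9*((6 - 159) + 96) = 9*(-153 + 96) = 9*(-57) = -513)
(L + 8*n(0))/(-113) + r/16 = (8 + 8*(-2 + 0))/(-113) - 513/16 = (8 + 8*(-2))*(-1/113) - 513*1/16 = (8 - 16)*(-1/113) - 513/16 = -8*(-1/113) - 513/16 = 8/113 - 513/16 = -57841/1808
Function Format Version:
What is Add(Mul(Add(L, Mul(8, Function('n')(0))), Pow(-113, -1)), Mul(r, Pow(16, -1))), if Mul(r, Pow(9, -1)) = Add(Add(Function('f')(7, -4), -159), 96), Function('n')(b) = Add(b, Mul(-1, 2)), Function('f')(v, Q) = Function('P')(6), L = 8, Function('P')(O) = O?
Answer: Rational(-57841, 1808) ≈ -31.992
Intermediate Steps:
Function('f')(v, Q) = 6
Function('n')(b) = Add(-2, b) (Function('n')(b) = Add(b, -2) = Add(-2, b))
r = -513 (r = Mul(9, Add(Add(6, -159), 96)) = Mul(9, Add(-153, 96)) = Mul(9, -57) = -513)
Add(Mul(Add(L, Mul(8, Function('n')(0))), Pow(-113, -1)), Mul(r, Pow(16, -1))) = Add(Mul(Add(8, Mul(8, Add(-2, 0))), Pow(-113, -1)), Mul(-513, Pow(16, -1))) = Add(Mul(Add(8, Mul(8, -2)), Rational(-1, 113)), Mul(-513, Rational(1, 16))) = Add(Mul(Add(8, -16), Rational(-1, 113)), Rational(-513, 16)) = Add(Mul(-8, Rational(-1, 113)), Rational(-513, 16)) = Add(Rational(8, 113), Rational(-513, 16)) = Rational(-57841, 1808)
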